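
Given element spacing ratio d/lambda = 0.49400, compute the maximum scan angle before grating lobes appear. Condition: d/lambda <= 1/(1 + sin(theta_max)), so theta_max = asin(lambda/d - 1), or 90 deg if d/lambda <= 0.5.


lambda/d - 1 = 1/0.49400 - 1 = 1.024291 >= 1
d/lambda <= 0.5, so the array can scan to endfire without grating lobes: theta_max = 90 deg

90 deg


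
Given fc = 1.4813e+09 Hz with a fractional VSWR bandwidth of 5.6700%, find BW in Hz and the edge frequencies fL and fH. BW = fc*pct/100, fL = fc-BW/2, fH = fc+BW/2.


BW = 1.4813e+09 * 5.6700/100 = 8.398971e+07 Hz
fL = 1.4813e+09 - 8.398971e+07/2 = 1.439e+09 Hz
fH = 1.4813e+09 + 8.398971e+07/2 = 1.523e+09 Hz

BW=8.399e+07 Hz, fL=1.439e+09 Hz, fH=1.523e+09 Hz


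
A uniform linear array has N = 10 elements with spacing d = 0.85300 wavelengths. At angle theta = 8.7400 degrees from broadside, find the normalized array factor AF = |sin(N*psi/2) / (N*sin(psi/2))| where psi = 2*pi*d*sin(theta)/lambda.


psi = 2*pi*0.85300*sin(8.7400 deg) = 0.8143894 rad
AF = |sin(10*0.8143894/2) / (10*sin(0.8143894/2))| = 0.2025

0.2025


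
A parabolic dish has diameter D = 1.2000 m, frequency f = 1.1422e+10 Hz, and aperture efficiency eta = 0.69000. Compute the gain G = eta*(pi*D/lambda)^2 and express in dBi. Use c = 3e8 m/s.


lambda = c / f = 3.0000e+08 / 1.1422e+10 = 0.02626510 m
G_linear = 0.69000 * (pi * 1.2000 / 0.02626510)^2 = 14215.21
G_dBi = 10 * log10(14215.21) = 41.53 dBi

41.53 dBi


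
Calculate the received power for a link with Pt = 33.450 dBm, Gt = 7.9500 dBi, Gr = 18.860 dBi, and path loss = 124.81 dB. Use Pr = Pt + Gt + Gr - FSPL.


Pr = 33.450 + 7.9500 + 18.860 - 124.81 = -64.55 dBm

-64.55 dBm


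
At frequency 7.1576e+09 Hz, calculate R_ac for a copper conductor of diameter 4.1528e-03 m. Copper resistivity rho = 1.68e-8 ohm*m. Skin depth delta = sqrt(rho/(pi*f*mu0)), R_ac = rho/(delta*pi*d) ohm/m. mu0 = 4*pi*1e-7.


delta = sqrt(1.68e-8 / (pi * 7.1576e+09 * 4*pi*1e-7)) = 7.710651e-07 m
R_ac = 1.68e-8 / (7.710651e-07 * pi * 4.1528e-03) = 1.670 ohm/m

1.670 ohm/m


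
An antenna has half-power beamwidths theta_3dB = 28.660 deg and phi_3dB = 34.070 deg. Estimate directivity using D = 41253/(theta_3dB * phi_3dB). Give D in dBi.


D_linear = 41253 / (28.660 * 34.070) = 42.24810
D_dBi = 10 * log10(42.24810) = 16.26 dBi

16.26 dBi


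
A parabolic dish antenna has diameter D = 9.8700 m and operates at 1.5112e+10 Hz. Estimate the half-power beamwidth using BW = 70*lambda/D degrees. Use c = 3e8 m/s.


lambda = c / f = 3.0000e+08 / 1.5112e+10 = 0.01985177 m
BW = 70 * 0.01985177 / 9.8700 = 0.1408 deg

0.1408 deg


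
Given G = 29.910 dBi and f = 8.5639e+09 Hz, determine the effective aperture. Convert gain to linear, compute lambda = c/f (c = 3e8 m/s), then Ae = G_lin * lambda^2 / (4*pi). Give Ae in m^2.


lambda = c / f = 3.0000e+08 / 8.5639e+09 = 0.03503077 m
G_linear = 10^(29.910/10) = 979.4900
Ae = G_linear * lambda^2 / (4*pi) = 979.4900 * 0.03503077^2 / (4*pi) = 0.09565 m^2

0.09565 m^2


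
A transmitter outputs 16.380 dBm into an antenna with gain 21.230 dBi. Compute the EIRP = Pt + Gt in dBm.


EIRP = Pt + Gt = 16.380 + 21.230 = 37.61 dBm

37.61 dBm


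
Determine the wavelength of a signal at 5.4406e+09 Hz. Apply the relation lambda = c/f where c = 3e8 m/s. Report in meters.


lambda = c / f = 3.0000e+08 / 5.4406e+09 = 0.05514 m

0.05514 m


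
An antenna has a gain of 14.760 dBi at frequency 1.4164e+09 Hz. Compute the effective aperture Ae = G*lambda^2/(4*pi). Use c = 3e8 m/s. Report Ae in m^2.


lambda = c / f = 3.0000e+08 / 1.4164e+09 = 0.2118046 m
G_linear = 10^(14.760/10) = 29.92265
Ae = G_linear * lambda^2 / (4*pi) = 29.92265 * 0.2118046^2 / (4*pi) = 0.1068 m^2

0.1068 m^2


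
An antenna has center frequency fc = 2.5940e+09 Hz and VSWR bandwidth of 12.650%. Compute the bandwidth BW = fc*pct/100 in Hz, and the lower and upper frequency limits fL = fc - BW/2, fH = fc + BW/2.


BW = 2.5940e+09 * 12.650/100 = 3.281410e+08 Hz
fL = 2.5940e+09 - 3.281410e+08/2 = 2.430e+09 Hz
fH = 2.5940e+09 + 3.281410e+08/2 = 2.758e+09 Hz

BW=3.281e+08 Hz, fL=2.430e+09 Hz, fH=2.758e+09 Hz


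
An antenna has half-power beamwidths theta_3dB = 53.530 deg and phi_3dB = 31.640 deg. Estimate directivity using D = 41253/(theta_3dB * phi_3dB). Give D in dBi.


D_linear = 41253 / (53.530 * 31.640) = 24.35689
D_dBi = 10 * log10(24.35689) = 13.87 dBi

13.87 dBi


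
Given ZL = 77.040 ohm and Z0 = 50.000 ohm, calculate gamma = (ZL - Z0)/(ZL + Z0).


gamma = (77.040 - 50.000) / (77.040 + 50.000) = 0.2128

0.2128


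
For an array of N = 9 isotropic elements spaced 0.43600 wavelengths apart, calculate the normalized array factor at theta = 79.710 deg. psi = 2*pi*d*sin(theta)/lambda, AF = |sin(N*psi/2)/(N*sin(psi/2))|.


psi = 2*pi*0.43600*sin(79.710 deg) = 2.695408 rad
AF = |sin(9*2.695408/2) / (9*sin(2.695408/2))| = 0.04822

0.04822


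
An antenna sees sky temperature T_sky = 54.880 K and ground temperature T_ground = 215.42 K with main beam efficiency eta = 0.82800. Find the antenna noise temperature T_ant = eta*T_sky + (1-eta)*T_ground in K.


T_ant = 0.82800 * 54.880 + (1 - 0.82800) * 215.42 = 82.49 K

82.49 K


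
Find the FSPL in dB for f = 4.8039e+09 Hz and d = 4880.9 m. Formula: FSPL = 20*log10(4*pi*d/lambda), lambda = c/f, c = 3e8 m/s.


lambda = c / f = 3.0000e+08 / 4.8039e+09 = 0.06244926 m
FSPL = 20 * log10(4*pi*4880.9/0.06244926) = 119.8 dB

119.8 dB


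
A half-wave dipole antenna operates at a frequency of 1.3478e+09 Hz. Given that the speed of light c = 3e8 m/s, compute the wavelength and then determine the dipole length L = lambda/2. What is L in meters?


lambda = c / f = 3.0000e+08 / 1.3478e+09 = 0.2225850 m
L = lambda / 2 = 0.2225850 / 2 = 0.1113 m

0.1113 m


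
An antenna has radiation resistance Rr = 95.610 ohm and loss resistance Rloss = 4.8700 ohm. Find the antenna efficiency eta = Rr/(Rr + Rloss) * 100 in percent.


eta = 95.610 / (95.610 + 4.8700) * 100 = 95.15%

95.15%


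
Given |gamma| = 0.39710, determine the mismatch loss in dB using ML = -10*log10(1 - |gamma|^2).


ML = -10 * log10(1 - 0.39710^2) = -10 * log10(0.84231159) = 0.7453 dB

0.7453 dB


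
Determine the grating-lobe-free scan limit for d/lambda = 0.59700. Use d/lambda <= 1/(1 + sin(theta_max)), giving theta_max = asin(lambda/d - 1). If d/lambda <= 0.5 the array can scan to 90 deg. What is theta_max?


lambda/d - 1 = 1/0.59700 - 1 = 0.6750419
theta_max = asin(0.6750419) = 42.46 deg

42.46 deg


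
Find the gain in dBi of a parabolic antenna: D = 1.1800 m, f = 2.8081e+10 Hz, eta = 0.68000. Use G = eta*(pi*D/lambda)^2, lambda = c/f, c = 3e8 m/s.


lambda = c / f = 3.0000e+08 / 2.8081e+10 = 0.01068338 m
G_linear = 0.68000 * (pi * 1.1800 / 0.01068338)^2 = 81875.76
G_dBi = 10 * log10(81875.76) = 49.13 dBi

49.13 dBi


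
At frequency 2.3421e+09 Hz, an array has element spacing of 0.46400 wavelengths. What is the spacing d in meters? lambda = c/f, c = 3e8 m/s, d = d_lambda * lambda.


lambda = c / f = 3.0000e+08 / 2.3421e+09 = 0.1280902 m
d = 0.46400 * 0.1280902 = 0.05943 m

0.05943 m


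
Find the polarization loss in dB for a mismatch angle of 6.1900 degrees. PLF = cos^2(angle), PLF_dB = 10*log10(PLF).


PLF_linear = cos^2(6.1900 deg) = 0.9883736
PLF_dB = 10 * log10(0.9883736) = -0.05079 dB

-0.05079 dB


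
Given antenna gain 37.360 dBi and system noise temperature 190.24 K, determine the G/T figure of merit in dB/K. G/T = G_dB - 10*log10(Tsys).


G/T = 37.360 - 10*log10(190.24) = 37.360 - 22.79302 = 14.57 dB/K

14.57 dB/K


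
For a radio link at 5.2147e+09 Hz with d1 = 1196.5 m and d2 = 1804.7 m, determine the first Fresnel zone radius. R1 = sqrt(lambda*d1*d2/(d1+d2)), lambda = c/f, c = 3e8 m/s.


lambda = c / f = 3.0000e+08 / 5.2147e+09 = 0.05752968 m
R1 = sqrt(0.05752968 * 1196.5 * 1804.7 / (1196.5 + 1804.7)) = 6.434 m

6.434 m


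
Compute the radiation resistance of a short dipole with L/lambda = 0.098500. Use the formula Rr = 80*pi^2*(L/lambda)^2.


Rr = 80 * pi^2 * (0.098500)^2 = 80 * 9.869604 * 9.702250e-03 = 7.661 ohm

7.661 ohm


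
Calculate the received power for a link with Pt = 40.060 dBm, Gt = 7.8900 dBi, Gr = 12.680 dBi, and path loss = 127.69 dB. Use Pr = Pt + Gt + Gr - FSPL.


Pr = 40.060 + 7.8900 + 12.680 - 127.69 = -67.06 dBm

-67.06 dBm


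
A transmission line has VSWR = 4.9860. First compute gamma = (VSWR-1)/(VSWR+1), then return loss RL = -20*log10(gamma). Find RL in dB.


gamma = (4.9860 - 1) / (4.9860 + 1) = 0.6658871
RL = -20 * log10(0.6658871) = 3.532 dB

3.532 dB


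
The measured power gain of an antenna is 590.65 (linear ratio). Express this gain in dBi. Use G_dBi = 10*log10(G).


G_dBi = 10 * log10(590.65) = 27.71 dBi

27.71 dBi


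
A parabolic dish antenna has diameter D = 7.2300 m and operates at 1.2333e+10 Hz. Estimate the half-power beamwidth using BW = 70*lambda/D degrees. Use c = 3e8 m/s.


lambda = c / f = 3.0000e+08 / 1.2333e+10 = 0.02432498 m
BW = 70 * 0.02432498 / 7.2300 = 0.2355 deg

0.2355 deg


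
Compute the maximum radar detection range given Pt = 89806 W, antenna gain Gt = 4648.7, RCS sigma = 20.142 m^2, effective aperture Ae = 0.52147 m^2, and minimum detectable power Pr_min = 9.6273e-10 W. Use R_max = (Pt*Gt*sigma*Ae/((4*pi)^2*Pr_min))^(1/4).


R^4 = 89806*4648.7*20.142*0.52147 / ((4*pi)^2 * 9.6273e-10) = 2.884327e+16
R_max = 2.884327e+16^0.25 = 13032 m

13032 m


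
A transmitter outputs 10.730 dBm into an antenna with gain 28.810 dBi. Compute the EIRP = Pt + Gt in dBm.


EIRP = Pt + Gt = 10.730 + 28.810 = 39.54 dBm

39.54 dBm


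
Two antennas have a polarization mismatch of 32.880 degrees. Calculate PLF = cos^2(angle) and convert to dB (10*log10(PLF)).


PLF_linear = cos^2(32.880 deg) = 0.7052799
PLF_dB = 10 * log10(0.7052799) = -1.516 dB

-1.516 dB


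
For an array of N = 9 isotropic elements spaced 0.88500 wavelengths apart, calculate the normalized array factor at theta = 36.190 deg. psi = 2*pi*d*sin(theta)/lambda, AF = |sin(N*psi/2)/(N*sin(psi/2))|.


psi = 2*pi*0.88500*sin(36.190 deg) = 3.283350 rad
AF = |sin(9*3.283350/2) / (9*sin(3.283350/2))| = 0.08949

0.08949


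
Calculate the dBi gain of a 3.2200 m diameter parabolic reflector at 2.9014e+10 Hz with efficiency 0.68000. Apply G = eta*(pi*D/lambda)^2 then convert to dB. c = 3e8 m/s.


lambda = c / f = 3.0000e+08 / 2.9014e+10 = 0.01033984 m
G_linear = 0.68000 * (pi * 3.2200 / 0.01033984)^2 = 650867.8
G_dBi = 10 * log10(650867.8) = 58.13 dBi

58.13 dBi


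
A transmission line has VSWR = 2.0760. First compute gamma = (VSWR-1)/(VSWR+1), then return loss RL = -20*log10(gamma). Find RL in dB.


gamma = (2.0760 - 1) / (2.0760 + 1) = 0.3498049
RL = -20 * log10(0.3498049) = 9.123 dB

9.123 dB


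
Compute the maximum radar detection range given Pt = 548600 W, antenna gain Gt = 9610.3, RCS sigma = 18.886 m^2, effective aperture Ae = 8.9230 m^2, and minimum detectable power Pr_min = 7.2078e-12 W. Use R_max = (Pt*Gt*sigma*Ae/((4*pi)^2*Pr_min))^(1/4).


R^4 = 548600*9610.3*18.886*8.9230 / ((4*pi)^2 * 7.2078e-12) = 7.805867e+20
R_max = 7.805867e+20^0.25 = 167150 m

167150 m


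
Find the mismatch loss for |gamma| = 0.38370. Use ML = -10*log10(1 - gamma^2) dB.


ML = -10 * log10(1 - 0.38370^2) = -10 * log10(0.85277431) = 0.6917 dB

0.6917 dB


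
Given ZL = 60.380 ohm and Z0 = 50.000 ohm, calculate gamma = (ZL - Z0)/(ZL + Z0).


gamma = (60.380 - 50.000) / (60.380 + 50.000) = 0.09404

0.09404


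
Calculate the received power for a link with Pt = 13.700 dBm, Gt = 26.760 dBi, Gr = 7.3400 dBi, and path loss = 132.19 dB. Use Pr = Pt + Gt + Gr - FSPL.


Pr = 13.700 + 26.760 + 7.3400 - 132.19 = -84.39 dBm

-84.39 dBm


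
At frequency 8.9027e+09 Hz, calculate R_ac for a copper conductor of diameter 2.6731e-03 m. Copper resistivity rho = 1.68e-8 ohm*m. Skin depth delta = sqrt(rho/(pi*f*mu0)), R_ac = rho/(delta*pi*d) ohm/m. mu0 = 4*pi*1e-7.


delta = sqrt(1.68e-8 / (pi * 8.9027e+09 * 4*pi*1e-7)) = 6.913754e-07 m
R_ac = 1.68e-8 / (6.913754e-07 * pi * 2.6731e-03) = 2.894 ohm/m

2.894 ohm/m


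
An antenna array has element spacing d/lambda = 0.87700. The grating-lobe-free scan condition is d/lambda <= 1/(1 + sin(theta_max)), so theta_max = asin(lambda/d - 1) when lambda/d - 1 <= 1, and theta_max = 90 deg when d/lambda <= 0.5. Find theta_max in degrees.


lambda/d - 1 = 1/0.87700 - 1 = 0.1402509
theta_max = asin(0.1402509) = 8.062 deg

8.062 deg


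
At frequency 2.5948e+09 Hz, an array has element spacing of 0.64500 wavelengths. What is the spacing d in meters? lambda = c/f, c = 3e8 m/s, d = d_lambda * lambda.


lambda = c / f = 3.0000e+08 / 2.5948e+09 = 0.1156158 m
d = 0.64500 * 0.1156158 = 0.07457 m

0.07457 m


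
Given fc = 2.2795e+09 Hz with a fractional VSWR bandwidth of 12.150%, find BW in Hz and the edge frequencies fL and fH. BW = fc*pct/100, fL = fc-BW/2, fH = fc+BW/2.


BW = 2.2795e+09 * 12.150/100 = 2.769592e+08 Hz
fL = 2.2795e+09 - 2.769592e+08/2 = 2.141e+09 Hz
fH = 2.2795e+09 + 2.769592e+08/2 = 2.418e+09 Hz

BW=2.770e+08 Hz, fL=2.141e+09 Hz, fH=2.418e+09 Hz


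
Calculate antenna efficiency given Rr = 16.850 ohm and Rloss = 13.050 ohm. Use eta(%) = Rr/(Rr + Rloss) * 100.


eta = 16.850 / (16.850 + 13.050) * 100 = 56.35%

56.35%


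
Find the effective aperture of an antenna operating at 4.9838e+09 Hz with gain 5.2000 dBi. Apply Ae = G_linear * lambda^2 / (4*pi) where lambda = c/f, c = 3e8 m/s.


lambda = c / f = 3.0000e+08 / 4.9838e+09 = 0.06019503 m
G_linear = 10^(5.2000/10) = 3.311311
Ae = G_linear * lambda^2 / (4*pi) = 3.311311 * 0.06019503^2 / (4*pi) = 9.548e-04 m^2

9.548e-04 m^2


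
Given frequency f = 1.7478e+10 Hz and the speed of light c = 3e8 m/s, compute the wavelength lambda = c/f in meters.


lambda = c / f = 3.0000e+08 / 1.7478e+10 = 0.01716 m

0.01716 m


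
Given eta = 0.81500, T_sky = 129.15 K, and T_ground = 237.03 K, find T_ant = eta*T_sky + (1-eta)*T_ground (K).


T_ant = 0.81500 * 129.15 + (1 - 0.81500) * 237.03 = 149.1 K

149.1 K


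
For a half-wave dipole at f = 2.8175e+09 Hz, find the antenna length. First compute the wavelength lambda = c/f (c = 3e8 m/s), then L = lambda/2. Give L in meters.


lambda = c / f = 3.0000e+08 / 2.8175e+09 = 0.1064774 m
L = lambda / 2 = 0.1064774 / 2 = 0.05324 m

0.05324 m


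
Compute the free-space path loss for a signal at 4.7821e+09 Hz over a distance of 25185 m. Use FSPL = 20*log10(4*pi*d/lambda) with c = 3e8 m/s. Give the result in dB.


lambda = c / f = 3.0000e+08 / 4.7821e+09 = 0.06273395 m
FSPL = 20 * log10(4*pi*25185/0.06273395) = 134.1 dB

134.1 dB


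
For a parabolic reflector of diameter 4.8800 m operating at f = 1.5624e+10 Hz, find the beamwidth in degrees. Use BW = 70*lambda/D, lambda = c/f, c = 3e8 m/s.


lambda = c / f = 3.0000e+08 / 1.5624e+10 = 0.01920123 m
BW = 70 * 0.01920123 / 4.8800 = 0.2754 deg

0.2754 deg


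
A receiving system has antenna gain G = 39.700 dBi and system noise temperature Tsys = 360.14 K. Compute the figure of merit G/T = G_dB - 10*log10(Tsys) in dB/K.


G/T = 39.700 - 10*log10(360.14) = 39.700 - 25.56471 = 14.14 dB/K

14.14 dB/K


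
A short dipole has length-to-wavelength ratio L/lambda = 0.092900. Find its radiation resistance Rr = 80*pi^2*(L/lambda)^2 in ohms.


Rr = 80 * pi^2 * (0.092900)^2 = 80 * 9.869604 * 8.630410e-03 = 6.814 ohm

6.814 ohm


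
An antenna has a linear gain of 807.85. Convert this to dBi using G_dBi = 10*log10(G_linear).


G_dBi = 10 * log10(807.85) = 29.07 dBi

29.07 dBi


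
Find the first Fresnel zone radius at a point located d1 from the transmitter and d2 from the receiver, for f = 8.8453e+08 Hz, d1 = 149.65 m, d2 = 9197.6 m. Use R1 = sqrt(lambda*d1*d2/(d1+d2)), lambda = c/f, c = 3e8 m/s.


lambda = c / f = 3.0000e+08 / 8.8453e+08 = 0.3391632 m
R1 = sqrt(0.3391632 * 149.65 * 9197.6 / (149.65 + 9197.6)) = 7.067 m

7.067 m


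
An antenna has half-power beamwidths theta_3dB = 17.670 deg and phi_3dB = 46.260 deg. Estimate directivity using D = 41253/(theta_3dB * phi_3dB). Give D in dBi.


D_linear = 41253 / (17.670 * 46.260) = 50.46768
D_dBi = 10 * log10(50.46768) = 17.03 dBi

17.03 dBi


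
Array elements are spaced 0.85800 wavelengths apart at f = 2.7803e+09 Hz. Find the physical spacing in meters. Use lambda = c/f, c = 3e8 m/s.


lambda = c / f = 3.0000e+08 / 2.7803e+09 = 0.1079020 m
d = 0.85800 * 0.1079020 = 0.09258 m

0.09258 m


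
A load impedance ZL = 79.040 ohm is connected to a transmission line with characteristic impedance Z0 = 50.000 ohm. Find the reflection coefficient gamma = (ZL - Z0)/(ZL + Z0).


gamma = (79.040 - 50.000) / (79.040 + 50.000) = 0.2250

0.2250


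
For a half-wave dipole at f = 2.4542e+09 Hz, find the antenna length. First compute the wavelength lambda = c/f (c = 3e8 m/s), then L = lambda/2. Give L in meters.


lambda = c / f = 3.0000e+08 / 2.4542e+09 = 0.1222394 m
L = lambda / 2 = 0.1222394 / 2 = 0.06112 m

0.06112 m


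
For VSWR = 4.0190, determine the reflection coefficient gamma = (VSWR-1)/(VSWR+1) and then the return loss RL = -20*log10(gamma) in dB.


gamma = (4.0190 - 1) / (4.0190 + 1) = 0.6015142
RL = -20 * log10(0.6015142) = 4.415 dB

4.415 dB


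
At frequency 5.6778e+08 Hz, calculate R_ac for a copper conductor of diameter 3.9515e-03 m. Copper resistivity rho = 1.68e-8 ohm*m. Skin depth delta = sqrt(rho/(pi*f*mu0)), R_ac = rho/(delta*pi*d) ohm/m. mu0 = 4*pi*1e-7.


delta = sqrt(1.68e-8 / (pi * 5.6778e+08 * 4*pi*1e-7)) = 2.737693e-06 m
R_ac = 1.68e-8 / (2.737693e-06 * pi * 3.9515e-03) = 0.4943 ohm/m

0.4943 ohm/m


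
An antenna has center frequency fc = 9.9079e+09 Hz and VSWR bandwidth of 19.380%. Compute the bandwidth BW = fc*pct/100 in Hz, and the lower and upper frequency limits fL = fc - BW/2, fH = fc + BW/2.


BW = 9.9079e+09 * 19.380/100 = 1.920151e+09 Hz
fL = 9.9079e+09 - 1.920151e+09/2 = 8.948e+09 Hz
fH = 9.9079e+09 + 1.920151e+09/2 = 1.087e+10 Hz

BW=1.920e+09 Hz, fL=8.948e+09 Hz, fH=1.087e+10 Hz


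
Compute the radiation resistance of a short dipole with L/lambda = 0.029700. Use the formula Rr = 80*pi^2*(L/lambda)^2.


Rr = 80 * pi^2 * (0.029700)^2 = 80 * 9.869604 * 8.820900e-04 = 0.6965 ohm

0.6965 ohm


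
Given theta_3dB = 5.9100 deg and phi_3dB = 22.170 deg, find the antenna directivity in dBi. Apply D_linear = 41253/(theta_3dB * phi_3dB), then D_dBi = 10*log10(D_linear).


D_linear = 41253 / (5.9100 * 22.170) = 314.8490
D_dBi = 10 * log10(314.8490) = 24.98 dBi

24.98 dBi


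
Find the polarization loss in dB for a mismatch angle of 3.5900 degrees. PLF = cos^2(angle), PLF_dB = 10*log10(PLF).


PLF_linear = cos^2(3.5900 deg) = 0.9960792
PLF_dB = 10 * log10(0.9960792) = -0.01706 dB

-0.01706 dB


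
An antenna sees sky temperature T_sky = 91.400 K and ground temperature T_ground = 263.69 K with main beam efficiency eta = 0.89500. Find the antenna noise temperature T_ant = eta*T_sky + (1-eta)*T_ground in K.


T_ant = 0.89500 * 91.400 + (1 - 0.89500) * 263.69 = 109.5 K

109.5 K


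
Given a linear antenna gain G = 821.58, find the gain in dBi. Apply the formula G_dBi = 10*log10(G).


G_dBi = 10 * log10(821.58) = 29.15 dBi

29.15 dBi


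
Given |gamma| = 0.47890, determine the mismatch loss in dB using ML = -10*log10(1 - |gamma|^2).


ML = -10 * log10(1 - 0.47890^2) = -10 * log10(0.77065479) = 1.131 dB

1.131 dB


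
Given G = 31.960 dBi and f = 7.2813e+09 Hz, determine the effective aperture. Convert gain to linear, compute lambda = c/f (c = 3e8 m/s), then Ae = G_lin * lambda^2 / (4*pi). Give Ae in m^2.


lambda = c / f = 3.0000e+08 / 7.2813e+09 = 0.04120143 m
G_linear = 10^(31.960/10) = 1570.363
Ae = G_linear * lambda^2 / (4*pi) = 1570.363 * 0.04120143^2 / (4*pi) = 0.2121 m^2

0.2121 m^2


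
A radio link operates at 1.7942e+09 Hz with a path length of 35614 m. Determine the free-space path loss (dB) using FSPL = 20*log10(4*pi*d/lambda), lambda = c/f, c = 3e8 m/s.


lambda = c / f = 3.0000e+08 / 1.7942e+09 = 0.1672054 m
FSPL = 20 * log10(4*pi*35614/0.1672054) = 128.6 dB

128.6 dB


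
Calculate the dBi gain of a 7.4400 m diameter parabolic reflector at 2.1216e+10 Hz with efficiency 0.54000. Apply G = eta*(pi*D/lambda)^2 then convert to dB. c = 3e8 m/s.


lambda = c / f = 3.0000e+08 / 2.1216e+10 = 0.01414027 m
G_linear = 0.54000 * (pi * 7.4400 / 0.01414027)^2 = 1.475448e+06
G_dBi = 10 * log10(1.475448e+06) = 61.69 dBi

61.69 dBi


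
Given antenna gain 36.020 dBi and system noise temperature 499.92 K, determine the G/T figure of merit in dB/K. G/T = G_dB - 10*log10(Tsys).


G/T = 36.020 - 10*log10(499.92) = 36.020 - 26.98901 = 9.031 dB/K

9.031 dB/K


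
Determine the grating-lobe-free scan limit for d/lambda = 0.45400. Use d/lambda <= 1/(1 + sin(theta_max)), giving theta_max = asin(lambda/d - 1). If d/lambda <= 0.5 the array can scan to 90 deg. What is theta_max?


lambda/d - 1 = 1/0.45400 - 1 = 1.202643 >= 1
d/lambda <= 0.5, so the array can scan to endfire without grating lobes: theta_max = 90 deg

90 deg


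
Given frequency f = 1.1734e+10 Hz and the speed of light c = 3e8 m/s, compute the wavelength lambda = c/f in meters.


lambda = c / f = 3.0000e+08 / 1.1734e+10 = 0.02557 m

0.02557 m


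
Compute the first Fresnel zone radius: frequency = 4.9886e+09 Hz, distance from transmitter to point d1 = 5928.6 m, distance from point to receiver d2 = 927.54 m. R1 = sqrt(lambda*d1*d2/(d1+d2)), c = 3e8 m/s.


lambda = c / f = 3.0000e+08 / 4.9886e+09 = 0.06013711 m
R1 = sqrt(0.06013711 * 5928.6 * 927.54 / (5928.6 + 927.54)) = 6.945 m

6.945 m


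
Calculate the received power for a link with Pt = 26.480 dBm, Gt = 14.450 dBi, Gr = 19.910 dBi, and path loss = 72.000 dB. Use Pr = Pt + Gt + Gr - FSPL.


Pr = 26.480 + 14.450 + 19.910 - 72.000 = -11.16 dBm

-11.16 dBm


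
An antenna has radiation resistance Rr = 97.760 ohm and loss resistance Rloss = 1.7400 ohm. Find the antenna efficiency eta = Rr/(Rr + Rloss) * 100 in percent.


eta = 97.760 / (97.760 + 1.7400) * 100 = 98.25%

98.25%


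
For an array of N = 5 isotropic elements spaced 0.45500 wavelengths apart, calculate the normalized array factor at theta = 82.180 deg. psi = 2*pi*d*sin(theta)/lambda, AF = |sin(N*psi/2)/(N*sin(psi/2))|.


psi = 2*pi*0.45500*sin(82.180 deg) = 2.832263 rad
AF = |sin(5*2.832263/2) / (5*sin(2.832263/2))| = 0.1448

0.1448


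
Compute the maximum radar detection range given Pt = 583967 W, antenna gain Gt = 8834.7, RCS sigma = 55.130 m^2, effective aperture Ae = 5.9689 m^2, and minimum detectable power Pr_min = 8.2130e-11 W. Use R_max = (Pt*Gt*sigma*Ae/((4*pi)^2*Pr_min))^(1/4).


R^4 = 583967*8834.7*55.130*5.9689 / ((4*pi)^2 * 8.2130e-11) = 1.309004e+20
R_max = 1.309004e+20^0.25 = 106963 m

106963 m


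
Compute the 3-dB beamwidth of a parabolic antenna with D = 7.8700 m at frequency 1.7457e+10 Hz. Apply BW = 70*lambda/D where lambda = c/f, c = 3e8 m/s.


lambda = c / f = 3.0000e+08 / 1.7457e+10 = 0.01718508 m
BW = 70 * 0.01718508 / 7.8700 = 0.1529 deg

0.1529 deg


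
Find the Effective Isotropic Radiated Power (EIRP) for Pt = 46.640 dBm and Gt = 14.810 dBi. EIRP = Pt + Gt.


EIRP = Pt + Gt = 46.640 + 14.810 = 61.45 dBm

61.45 dBm


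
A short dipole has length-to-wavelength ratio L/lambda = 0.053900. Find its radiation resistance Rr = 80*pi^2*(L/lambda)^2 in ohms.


Rr = 80 * pi^2 * (0.053900)^2 = 80 * 9.869604 * 2.905210e-03 = 2.294 ohm

2.294 ohm


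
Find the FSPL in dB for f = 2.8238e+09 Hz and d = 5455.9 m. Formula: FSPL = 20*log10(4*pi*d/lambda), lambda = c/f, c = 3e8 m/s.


lambda = c / f = 3.0000e+08 / 2.8238e+09 = 0.1062398 m
FSPL = 20 * log10(4*pi*5455.9/0.1062398) = 116.2 dB

116.2 dB


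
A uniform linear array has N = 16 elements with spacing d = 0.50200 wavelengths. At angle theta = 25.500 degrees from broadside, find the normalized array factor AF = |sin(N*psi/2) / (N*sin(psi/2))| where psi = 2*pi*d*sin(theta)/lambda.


psi = 2*pi*0.50200*sin(25.500 deg) = 1.357900 rad
AF = |sin(16*1.357900/2) / (16*sin(1.357900/2))| = 0.09866

0.09866


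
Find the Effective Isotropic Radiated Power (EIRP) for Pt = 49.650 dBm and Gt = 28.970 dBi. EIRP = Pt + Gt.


EIRP = Pt + Gt = 49.650 + 28.970 = 78.62 dBm

78.62 dBm


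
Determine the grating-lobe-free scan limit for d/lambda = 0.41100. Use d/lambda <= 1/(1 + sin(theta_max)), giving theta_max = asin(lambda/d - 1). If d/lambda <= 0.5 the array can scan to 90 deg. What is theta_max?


lambda/d - 1 = 1/0.41100 - 1 = 1.433090 >= 1
d/lambda <= 0.5, so the array can scan to endfire without grating lobes: theta_max = 90 deg

90 deg


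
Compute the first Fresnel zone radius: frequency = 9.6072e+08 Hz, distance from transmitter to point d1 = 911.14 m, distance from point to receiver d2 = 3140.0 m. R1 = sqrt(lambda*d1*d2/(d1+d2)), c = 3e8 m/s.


lambda = c / f = 3.0000e+08 / 9.6072e+08 = 0.3122658 m
R1 = sqrt(0.3122658 * 911.14 * 3140.0 / (911.14 + 3140.0)) = 14.85 m

14.85 m


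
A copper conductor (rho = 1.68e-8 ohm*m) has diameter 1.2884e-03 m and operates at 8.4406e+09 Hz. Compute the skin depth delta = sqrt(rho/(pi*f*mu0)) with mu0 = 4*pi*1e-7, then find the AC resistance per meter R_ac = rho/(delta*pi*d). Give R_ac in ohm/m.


delta = sqrt(1.68e-8 / (pi * 8.4406e+09 * 4*pi*1e-7)) = 7.100487e-07 m
R_ac = 1.68e-8 / (7.100487e-07 * pi * 1.2884e-03) = 5.845 ohm/m

5.845 ohm/m


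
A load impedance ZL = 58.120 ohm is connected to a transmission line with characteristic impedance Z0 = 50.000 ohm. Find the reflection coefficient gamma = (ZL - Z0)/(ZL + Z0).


gamma = (58.120 - 50.000) / (58.120 + 50.000) = 0.07510

0.07510


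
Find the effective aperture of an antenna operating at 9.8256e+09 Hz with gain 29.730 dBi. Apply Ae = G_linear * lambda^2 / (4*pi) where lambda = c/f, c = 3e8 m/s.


lambda = c / f = 3.0000e+08 / 9.8256e+09 = 0.03053249 m
G_linear = 10^(29.730/10) = 939.7233
Ae = G_linear * lambda^2 / (4*pi) = 939.7233 * 0.03053249^2 / (4*pi) = 0.06971 m^2

0.06971 m^2


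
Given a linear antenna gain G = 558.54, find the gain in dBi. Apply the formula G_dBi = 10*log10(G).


G_dBi = 10 * log10(558.54) = 27.47 dBi

27.47 dBi


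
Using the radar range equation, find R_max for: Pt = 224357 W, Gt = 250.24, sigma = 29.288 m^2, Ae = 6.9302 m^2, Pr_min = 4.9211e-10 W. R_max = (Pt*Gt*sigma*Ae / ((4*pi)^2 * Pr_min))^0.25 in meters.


R^4 = 224357*250.24*29.288*6.9302 / ((4*pi)^2 * 4.9211e-10) = 1.466391e+17
R_max = 1.466391e+17^0.25 = 19569 m

19569 m


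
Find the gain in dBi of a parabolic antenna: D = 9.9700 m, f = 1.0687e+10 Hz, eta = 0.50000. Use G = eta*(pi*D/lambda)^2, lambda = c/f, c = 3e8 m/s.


lambda = c / f = 3.0000e+08 / 1.0687e+10 = 0.02807149 m
G_linear = 0.50000 * (pi * 9.9700 / 0.02807149)^2 = 622485.4
G_dBi = 10 * log10(622485.4) = 57.94 dBi

57.94 dBi


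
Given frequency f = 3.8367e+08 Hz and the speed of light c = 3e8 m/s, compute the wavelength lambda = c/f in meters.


lambda = c / f = 3.0000e+08 / 3.8367e+08 = 0.7819 m

0.7819 m


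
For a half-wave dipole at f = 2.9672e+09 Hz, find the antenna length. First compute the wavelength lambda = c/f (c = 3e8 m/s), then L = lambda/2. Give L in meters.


lambda = c / f = 3.0000e+08 / 2.9672e+09 = 0.1011054 m
L = lambda / 2 = 0.1011054 / 2 = 0.05055 m

0.05055 m


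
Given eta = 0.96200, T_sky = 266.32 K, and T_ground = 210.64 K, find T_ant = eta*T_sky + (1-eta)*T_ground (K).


T_ant = 0.96200 * 266.32 + (1 - 0.96200) * 210.64 = 264.2 K

264.2 K


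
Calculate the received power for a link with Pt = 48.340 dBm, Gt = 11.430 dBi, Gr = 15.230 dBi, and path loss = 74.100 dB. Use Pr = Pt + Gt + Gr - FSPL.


Pr = 48.340 + 11.430 + 15.230 - 74.100 = 0.90 dBm

0.90 dBm


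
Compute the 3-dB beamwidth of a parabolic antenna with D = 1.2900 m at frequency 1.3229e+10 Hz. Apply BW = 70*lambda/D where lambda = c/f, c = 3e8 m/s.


lambda = c / f = 3.0000e+08 / 1.3229e+10 = 0.02267745 m
BW = 70 * 0.02267745 / 1.2900 = 1.231 deg

1.231 deg


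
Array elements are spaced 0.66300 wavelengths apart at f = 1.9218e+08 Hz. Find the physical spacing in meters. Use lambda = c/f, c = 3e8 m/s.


lambda = c / f = 3.0000e+08 / 1.9218e+08 = 1.561037 m
d = 0.66300 * 1.561037 = 1.035 m

1.035 m


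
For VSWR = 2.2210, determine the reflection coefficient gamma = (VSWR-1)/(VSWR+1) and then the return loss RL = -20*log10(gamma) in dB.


gamma = (2.2210 - 1) / (2.2210 + 1) = 0.3790748
RL = -20 * log10(0.3790748) = 8.426 dB

8.426 dB


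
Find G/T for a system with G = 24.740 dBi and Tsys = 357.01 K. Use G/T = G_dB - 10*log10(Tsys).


G/T = 24.740 - 10*log10(357.01) = 24.740 - 25.52680 = -0.7868 dB/K

-0.7868 dB/K


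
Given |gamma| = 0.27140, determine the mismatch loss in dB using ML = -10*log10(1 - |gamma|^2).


ML = -10 * log10(1 - 0.27140^2) = -10 * log10(0.92634204) = 0.3323 dB

0.3323 dB


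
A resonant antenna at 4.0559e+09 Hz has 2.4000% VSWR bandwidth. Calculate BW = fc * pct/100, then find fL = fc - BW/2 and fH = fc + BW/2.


BW = 4.0559e+09 * 2.4000/100 = 9.734160e+07 Hz
fL = 4.0559e+09 - 9.734160e+07/2 = 4.007e+09 Hz
fH = 4.0559e+09 + 9.734160e+07/2 = 4.105e+09 Hz

BW=9.734e+07 Hz, fL=4.007e+09 Hz, fH=4.105e+09 Hz


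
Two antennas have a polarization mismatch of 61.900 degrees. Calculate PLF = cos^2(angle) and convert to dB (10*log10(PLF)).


PLF_linear = cos^2(61.900 deg) = 0.2218522
PLF_dB = 10 * log10(0.2218522) = -6.539 dB

-6.539 dB


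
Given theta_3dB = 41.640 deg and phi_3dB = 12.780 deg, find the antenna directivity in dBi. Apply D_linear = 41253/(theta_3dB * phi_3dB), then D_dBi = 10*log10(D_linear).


D_linear = 41253 / (41.640 * 12.780) = 77.52004
D_dBi = 10 * log10(77.52004) = 18.89 dBi

18.89 dBi


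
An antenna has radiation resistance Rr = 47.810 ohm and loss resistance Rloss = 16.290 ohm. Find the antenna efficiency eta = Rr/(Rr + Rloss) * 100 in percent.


eta = 47.810 / (47.810 + 16.290) * 100 = 74.59%

74.59%


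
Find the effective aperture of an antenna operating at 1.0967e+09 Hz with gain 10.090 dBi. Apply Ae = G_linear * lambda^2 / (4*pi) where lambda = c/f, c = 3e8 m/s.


lambda = c / f = 3.0000e+08 / 1.0967e+09 = 0.2735479 m
G_linear = 10^(10.090/10) = 10.20939
Ae = G_linear * lambda^2 / (4*pi) = 10.20939 * 0.2735479^2 / (4*pi) = 0.06079 m^2

0.06079 m^2


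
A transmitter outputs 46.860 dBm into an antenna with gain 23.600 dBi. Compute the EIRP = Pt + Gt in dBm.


EIRP = Pt + Gt = 46.860 + 23.600 = 70.46 dBm

70.46 dBm


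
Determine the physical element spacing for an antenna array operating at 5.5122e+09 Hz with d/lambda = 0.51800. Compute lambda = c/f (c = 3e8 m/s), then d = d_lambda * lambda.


lambda = c / f = 3.0000e+08 / 5.5122e+09 = 0.05442473 m
d = 0.51800 * 0.05442473 = 0.02819 m

0.02819 m


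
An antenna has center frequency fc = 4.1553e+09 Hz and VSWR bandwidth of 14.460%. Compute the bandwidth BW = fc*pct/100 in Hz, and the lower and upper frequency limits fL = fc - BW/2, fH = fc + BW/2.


BW = 4.1553e+09 * 14.460/100 = 6.008564e+08 Hz
fL = 4.1553e+09 - 6.008564e+08/2 = 3.855e+09 Hz
fH = 4.1553e+09 + 6.008564e+08/2 = 4.456e+09 Hz

BW=6.009e+08 Hz, fL=3.855e+09 Hz, fH=4.456e+09 Hz


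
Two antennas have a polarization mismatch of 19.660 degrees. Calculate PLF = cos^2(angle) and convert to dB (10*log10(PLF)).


PLF_linear = cos^2(19.660 deg) = 0.8868095
PLF_dB = 10 * log10(0.8868095) = -0.5217 dB

-0.5217 dB


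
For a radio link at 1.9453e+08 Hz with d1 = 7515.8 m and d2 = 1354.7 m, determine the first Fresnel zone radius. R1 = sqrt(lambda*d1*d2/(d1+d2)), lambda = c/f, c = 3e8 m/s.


lambda = c / f = 3.0000e+08 / 1.9453e+08 = 1.542179 m
R1 = sqrt(1.542179 * 7515.8 * 1354.7 / (7515.8 + 1354.7)) = 42.07 m

42.07 m


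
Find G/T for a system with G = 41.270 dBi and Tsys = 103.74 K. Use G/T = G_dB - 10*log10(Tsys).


G/T = 41.270 - 10*log10(103.74) = 41.270 - 20.15946 = 21.11 dB/K

21.11 dB/K


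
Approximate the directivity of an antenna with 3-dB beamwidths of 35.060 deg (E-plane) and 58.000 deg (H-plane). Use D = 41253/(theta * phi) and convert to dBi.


D_linear = 41253 / (35.060 * 58.000) = 20.28690
D_dBi = 10 * log10(20.28690) = 13.07 dBi

13.07 dBi


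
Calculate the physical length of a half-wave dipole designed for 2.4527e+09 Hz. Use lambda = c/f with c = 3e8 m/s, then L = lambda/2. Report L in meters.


lambda = c / f = 3.0000e+08 / 2.4527e+09 = 0.1223142 m
L = lambda / 2 = 0.1223142 / 2 = 0.06116 m

0.06116 m


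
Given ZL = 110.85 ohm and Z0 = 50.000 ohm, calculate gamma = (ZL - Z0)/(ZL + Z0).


gamma = (110.85 - 50.000) / (110.85 + 50.000) = 0.3783

0.3783


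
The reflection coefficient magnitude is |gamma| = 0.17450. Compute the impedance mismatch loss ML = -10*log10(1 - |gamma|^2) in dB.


ML = -10 * log10(1 - 0.17450^2) = -10 * log10(0.96954975) = 0.1343 dB

0.1343 dB


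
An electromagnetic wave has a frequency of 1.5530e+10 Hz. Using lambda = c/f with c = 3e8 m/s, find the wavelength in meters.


lambda = c / f = 3.0000e+08 / 1.5530e+10 = 0.01932 m

0.01932 m


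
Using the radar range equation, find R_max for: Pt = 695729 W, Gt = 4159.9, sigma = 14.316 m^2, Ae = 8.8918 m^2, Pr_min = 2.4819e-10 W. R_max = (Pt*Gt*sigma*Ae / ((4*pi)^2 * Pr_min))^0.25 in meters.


R^4 = 695729*4159.9*14.316*8.8918 / ((4*pi)^2 * 2.4819e-10) = 9.400054e+18
R_max = 9.400054e+18^0.25 = 55371 m

55371 m


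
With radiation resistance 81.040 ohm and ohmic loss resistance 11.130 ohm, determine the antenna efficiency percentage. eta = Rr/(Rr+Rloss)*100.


eta = 81.040 / (81.040 + 11.130) * 100 = 87.92%

87.92%


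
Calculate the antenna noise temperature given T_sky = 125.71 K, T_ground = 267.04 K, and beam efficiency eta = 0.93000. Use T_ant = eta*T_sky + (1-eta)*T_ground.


T_ant = 0.93000 * 125.71 + (1 - 0.93000) * 267.04 = 135.6 K

135.6 K


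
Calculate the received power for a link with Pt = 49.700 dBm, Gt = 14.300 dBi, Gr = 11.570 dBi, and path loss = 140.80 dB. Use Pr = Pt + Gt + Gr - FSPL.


Pr = 49.700 + 14.300 + 11.570 - 140.80 = -65.23 dBm

-65.23 dBm


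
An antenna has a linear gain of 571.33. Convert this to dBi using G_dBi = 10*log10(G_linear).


G_dBi = 10 * log10(571.33) = 27.57 dBi

27.57 dBi


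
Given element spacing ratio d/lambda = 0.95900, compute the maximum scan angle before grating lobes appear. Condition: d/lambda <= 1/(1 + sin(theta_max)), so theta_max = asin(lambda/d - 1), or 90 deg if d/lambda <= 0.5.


lambda/d - 1 = 1/0.95900 - 1 = 0.04275287
theta_max = asin(0.04275287) = 2.450 deg

2.450 deg


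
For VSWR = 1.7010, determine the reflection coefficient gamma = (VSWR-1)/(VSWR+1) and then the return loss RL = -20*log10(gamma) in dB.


gamma = (1.7010 - 1) / (1.7010 + 1) = 0.2595335
RL = -20 * log10(0.2595335) = 11.72 dB

11.72 dB


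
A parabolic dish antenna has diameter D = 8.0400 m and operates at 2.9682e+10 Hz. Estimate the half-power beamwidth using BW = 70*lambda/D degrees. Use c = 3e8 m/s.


lambda = c / f = 3.0000e+08 / 2.9682e+10 = 0.01010714 m
BW = 70 * 0.01010714 / 8.0400 = 0.08800 deg

0.08800 deg


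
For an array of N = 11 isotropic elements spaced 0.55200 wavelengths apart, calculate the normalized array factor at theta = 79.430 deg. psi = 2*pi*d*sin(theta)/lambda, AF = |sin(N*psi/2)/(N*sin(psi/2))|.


psi = 2*pi*0.55200*sin(79.430 deg) = 3.409466 rad
AF = |sin(11*3.409466/2) / (11*sin(3.409466/2))| = 8.929e-03

8.929e-03


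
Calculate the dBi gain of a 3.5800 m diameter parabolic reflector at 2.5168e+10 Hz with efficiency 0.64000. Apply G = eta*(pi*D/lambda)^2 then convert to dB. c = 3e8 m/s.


lambda = c / f = 3.0000e+08 / 2.5168e+10 = 0.01191990 m
G_linear = 0.64000 * (pi * 3.5800 / 0.01191990)^2 = 569771.3
G_dBi = 10 * log10(569771.3) = 57.56 dBi

57.56 dBi


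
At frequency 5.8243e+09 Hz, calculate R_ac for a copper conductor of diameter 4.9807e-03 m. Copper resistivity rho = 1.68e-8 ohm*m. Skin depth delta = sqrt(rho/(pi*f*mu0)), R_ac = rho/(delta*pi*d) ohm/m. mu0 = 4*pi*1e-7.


delta = sqrt(1.68e-8 / (pi * 5.8243e+09 * 4*pi*1e-7)) = 8.547772e-07 m
R_ac = 1.68e-8 / (8.547772e-07 * pi * 4.9807e-03) = 1.256 ohm/m

1.256 ohm/m


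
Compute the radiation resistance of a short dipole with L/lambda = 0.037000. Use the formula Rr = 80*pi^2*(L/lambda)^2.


Rr = 80 * pi^2 * (0.037000)^2 = 80 * 9.869604 * 1.369000e-03 = 1.081 ohm

1.081 ohm


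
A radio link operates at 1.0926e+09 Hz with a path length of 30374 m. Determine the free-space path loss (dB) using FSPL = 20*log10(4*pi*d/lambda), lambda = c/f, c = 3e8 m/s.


lambda = c / f = 3.0000e+08 / 1.0926e+09 = 0.2745744 m
FSPL = 20 * log10(4*pi*30374/0.2745744) = 122.9 dB

122.9 dB


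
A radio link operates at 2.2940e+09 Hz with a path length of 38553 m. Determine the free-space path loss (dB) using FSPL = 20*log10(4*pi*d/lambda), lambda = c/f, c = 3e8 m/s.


lambda = c / f = 3.0000e+08 / 2.2940e+09 = 0.1307759 m
FSPL = 20 * log10(4*pi*38553/0.1307759) = 131.4 dB

131.4 dB


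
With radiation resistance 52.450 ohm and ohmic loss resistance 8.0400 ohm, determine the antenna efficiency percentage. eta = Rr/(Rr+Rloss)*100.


eta = 52.450 / (52.450 + 8.0400) * 100 = 86.71%

86.71%


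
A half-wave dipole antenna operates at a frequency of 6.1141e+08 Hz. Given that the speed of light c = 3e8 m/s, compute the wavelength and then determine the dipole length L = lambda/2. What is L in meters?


lambda = c / f = 3.0000e+08 / 6.1141e+08 = 0.4906691 m
L = lambda / 2 = 0.4906691 / 2 = 0.2453 m

0.2453 m


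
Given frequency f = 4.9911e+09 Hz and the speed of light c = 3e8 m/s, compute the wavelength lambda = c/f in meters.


lambda = c / f = 3.0000e+08 / 4.9911e+09 = 0.06011 m

0.06011 m


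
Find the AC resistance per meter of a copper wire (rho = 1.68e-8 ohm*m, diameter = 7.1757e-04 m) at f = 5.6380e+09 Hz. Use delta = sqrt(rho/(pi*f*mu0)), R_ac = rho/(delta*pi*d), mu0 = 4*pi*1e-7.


delta = sqrt(1.68e-8 / (pi * 5.6380e+09 * 4*pi*1e-7)) = 8.687848e-07 m
R_ac = 1.68e-8 / (8.687848e-07 * pi * 7.1757e-04) = 8.578 ohm/m

8.578 ohm/m


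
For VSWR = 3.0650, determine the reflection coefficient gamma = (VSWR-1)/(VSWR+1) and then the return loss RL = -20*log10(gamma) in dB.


gamma = (3.0650 - 1) / (3.0650 + 1) = 0.5079951
RL = -20 * log10(0.5079951) = 5.883 dB

5.883 dB


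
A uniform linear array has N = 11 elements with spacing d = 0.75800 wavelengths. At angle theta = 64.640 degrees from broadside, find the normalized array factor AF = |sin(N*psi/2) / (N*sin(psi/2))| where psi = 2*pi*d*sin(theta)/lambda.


psi = 2*pi*0.75800*sin(64.640 deg) = 4.303699 rad
AF = |sin(11*4.303699/2) / (11*sin(4.303699/2))| = 0.1081

0.1081


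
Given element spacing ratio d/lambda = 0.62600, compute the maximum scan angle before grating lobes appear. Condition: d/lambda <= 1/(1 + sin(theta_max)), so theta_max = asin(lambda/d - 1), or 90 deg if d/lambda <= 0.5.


lambda/d - 1 = 1/0.62600 - 1 = 0.5974441
theta_max = asin(0.5974441) = 36.69 deg

36.69 deg


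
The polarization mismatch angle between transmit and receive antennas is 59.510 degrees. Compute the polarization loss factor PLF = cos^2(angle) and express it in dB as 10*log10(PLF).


PLF_linear = cos^2(59.510 deg) = 0.2574426
PLF_dB = 10 * log10(0.2574426) = -5.893 dB

-5.893 dB


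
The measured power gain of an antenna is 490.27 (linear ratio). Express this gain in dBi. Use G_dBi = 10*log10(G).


G_dBi = 10 * log10(490.27) = 26.90 dBi

26.90 dBi


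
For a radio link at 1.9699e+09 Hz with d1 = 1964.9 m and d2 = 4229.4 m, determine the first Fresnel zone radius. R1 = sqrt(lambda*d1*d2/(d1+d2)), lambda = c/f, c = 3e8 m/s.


lambda = c / f = 3.0000e+08 / 1.9699e+09 = 0.1522920 m
R1 = sqrt(0.1522920 * 1964.9 * 4229.4 / (1964.9 + 4229.4)) = 14.29 m

14.29 m
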